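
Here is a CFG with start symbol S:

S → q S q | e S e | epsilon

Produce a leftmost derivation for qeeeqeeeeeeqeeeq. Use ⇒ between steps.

S ⇒ qSq   [S → q S q]
qSq ⇒ qeSeq   [S → e S e]
qeSeq ⇒ qeeSeeq   [S → e S e]
qeeSeeq ⇒ qeeeSeeeq   [S → e S e]
qeeeSeeeq ⇒ qeeeqSqeeeq   [S → q S q]
qeeeqSqeeeq ⇒ qeeeqeSeqeeeq   [S → e S e]
qeeeqeSeqeeeq ⇒ qeeeqeeSeeqeeeq   [S → e S e]
qeeeqeeSeeqeeeq ⇒ qeeeqeeeSeeeqeeeq   [S → e S e]
qeeeqeeeSeeeqeeeq ⇒ qeeeqeeeeeeqeeeq   [S → epsilon]

S ⇒ qSq ⇒ qeSeq ⇒ qeeSeeq ⇒ qeeeSeeeq ⇒ qeeeqSqeeeq ⇒ qeeeqeSeqeeeq ⇒ qeeeqeeSeeqeeeq ⇒ qeeeqeeeSeeeqeeeq ⇒ qeeeqeeeeeeqeeeq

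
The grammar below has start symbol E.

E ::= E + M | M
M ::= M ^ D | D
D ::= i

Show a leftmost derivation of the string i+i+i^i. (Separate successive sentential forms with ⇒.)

E ⇒ E+M ⇒ E+M+M ⇒ M+M+M ⇒ D+M+M ⇒ i+M+M ⇒ i+D+M ⇒ i+i+M ⇒ i+i+M^D ⇒ i+i+D^D ⇒ i+i+i^D ⇒ i+i+i^i

E ⇒ E+M   [E ::= E + M]
E+M ⇒ E+M+M   [E ::= E + M]
E+M+M ⇒ M+M+M   [E ::= M]
M+M+M ⇒ D+M+M   [M ::= D]
D+M+M ⇒ i+M+M   [D ::= i]
i+M+M ⇒ i+D+M   [M ::= D]
i+D+M ⇒ i+i+M   [D ::= i]
i+i+M ⇒ i+i+M^D   [M ::= M ^ D]
i+i+M^D ⇒ i+i+D^D   [M ::= D]
i+i+D^D ⇒ i+i+i^D   [D ::= i]
i+i+i^D ⇒ i+i+i^i   [D ::= i]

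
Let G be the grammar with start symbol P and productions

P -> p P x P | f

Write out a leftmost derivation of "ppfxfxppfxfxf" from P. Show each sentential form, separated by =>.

P => pPxP => ppPxPxP => ppfxPxP => ppfxfxP => ppfxfxpPxP => ppfxfxppPxPxP => ppfxfxppfxPxP => ppfxfxppfxfxP => ppfxfxppfxfxf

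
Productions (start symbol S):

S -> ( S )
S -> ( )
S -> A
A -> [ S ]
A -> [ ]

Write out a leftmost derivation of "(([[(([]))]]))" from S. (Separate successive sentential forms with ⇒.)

S ⇒ (S) ⇒ ((S)) ⇒ ((A)) ⇒ (([S])) ⇒ (([A])) ⇒ (([[S]])) ⇒ (([[(S)]])) ⇒ (([[((S))]])) ⇒ (([[((A))]])) ⇒ (([[(([]))]]))

S ⇒ (S)   [S -> ( S )]
(S) ⇒ ((S))   [S -> ( S )]
((S)) ⇒ ((A))   [S -> A]
((A)) ⇒ (([S]))   [A -> [ S ]]
(([S])) ⇒ (([A]))   [S -> A]
(([A])) ⇒ (([[S]]))   [A -> [ S ]]
(([[S]])) ⇒ (([[(S)]]))   [S -> ( S )]
(([[(S)]])) ⇒ (([[((S))]]))   [S -> ( S )]
(([[((S))]])) ⇒ (([[((A))]]))   [S -> A]
(([[((A))]])) ⇒ (([[(([]))]]))   [A -> [ ]]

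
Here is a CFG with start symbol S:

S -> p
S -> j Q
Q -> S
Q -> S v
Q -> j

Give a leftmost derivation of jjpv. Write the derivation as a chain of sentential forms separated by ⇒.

S ⇒ jQ   [S -> j Q]
jQ ⇒ jS   [Q -> S]
jS ⇒ jjQ   [S -> j Q]
jjQ ⇒ jjSv   [Q -> S v]
jjSv ⇒ jjpv   [S -> p]

S ⇒ jQ ⇒ jS ⇒ jjQ ⇒ jjSv ⇒ jjpv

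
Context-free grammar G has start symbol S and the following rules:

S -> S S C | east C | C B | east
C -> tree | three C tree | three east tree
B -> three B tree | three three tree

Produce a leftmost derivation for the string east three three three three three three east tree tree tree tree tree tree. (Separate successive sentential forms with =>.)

S => east C => east three C tree => east three three C tree tree => east three three three C tree tree tree => east three three three three C tree tree tree tree => east three three three three three C tree tree tree tree tree => east three three three three three three east tree tree tree tree tree tree

S => east C   [S -> east C]
east C => east three C tree   [C -> three C tree]
east three C tree => east three three C tree tree   [C -> three C tree]
east three three C tree tree => east three three three C tree tree tree   [C -> three C tree]
east three three three C tree tree tree => east three three three three C tree tree tree tree   [C -> three C tree]
east three three three three C tree tree tree tree => east three three three three three C tree tree tree tree tree   [C -> three C tree]
east three three three three three C tree tree tree tree tree => east three three three three three three east tree tree tree tree tree tree   [C -> three east tree]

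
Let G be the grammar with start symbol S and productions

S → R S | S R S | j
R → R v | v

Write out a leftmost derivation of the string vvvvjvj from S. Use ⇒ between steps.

S ⇒ RS ⇒ vS ⇒ vSRS ⇒ vRSRS ⇒ vRvSRS ⇒ vRvvSRS ⇒ vvvvSRS ⇒ vvvvjRS ⇒ vvvvjvS ⇒ vvvvjvj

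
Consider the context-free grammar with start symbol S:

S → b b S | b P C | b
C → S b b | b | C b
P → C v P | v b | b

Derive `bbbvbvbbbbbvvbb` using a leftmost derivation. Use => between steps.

S=>bPC=>bCvPC=>bCbvPC=>bbbvPC=>bbbvCvPC=>bbbvCbvPC=>bbbvSbbbvPC=>bbbvbPCbbbvPC=>bbbvbvbCbbbvPC=>bbbvbvbbbbbvPC=>bbbvbvbbbbbvvbC=>bbbvbvbbbbbvvbb

S => bPC   [S → b P C]
bPC => bCvPC   [P → C v P]
bCvPC => bCbvPC   [C → C b]
bCbvPC => bbbvPC   [C → b]
bbbvPC => bbbvCvPC   [P → C v P]
bbbvCvPC => bbbvCbvPC   [C → C b]
bbbvCbvPC => bbbvSbbbvPC   [C → S b b]
bbbvSbbbvPC => bbbvbPCbbbvPC   [S → b P C]
bbbvbPCbbbvPC => bbbvbvbCbbbvPC   [P → v b]
bbbvbvbCbbbvPC => bbbvbvbbbbbvPC   [C → b]
bbbvbvbbbbbvPC => bbbvbvbbbbbvvbC   [P → v b]
bbbvbvbbbbbvvbC => bbbvbvbbbbbvvbb   [C → b]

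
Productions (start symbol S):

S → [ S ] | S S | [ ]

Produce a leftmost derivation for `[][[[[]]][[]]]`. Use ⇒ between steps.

S⇒SS⇒[]S⇒[][S]⇒[][SS]⇒[][[S]S]⇒[][[[S]]S]⇒[][[[[]]]S]⇒[][[[[]]][S]]⇒[][[[[]]][[]]]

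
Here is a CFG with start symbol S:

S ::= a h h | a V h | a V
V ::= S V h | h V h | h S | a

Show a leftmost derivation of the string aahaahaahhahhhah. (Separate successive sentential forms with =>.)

S=>aV=>aSVh=>aaVhVh=>aahShVh=>aahaVhhVh=>aahaSVhhhVh=>aahaaVhVhhhVh=>aahaahShVhhhVh=>aahaahaVhhVhhhVh=>aahaahaahhVhhhVh=>aahaahaahhahhhVh=>aahaahaahhahhhah

S => aV   [S ::= a V]
aV => aSVh   [V ::= S V h]
aSVh => aaVhVh   [S ::= a V h]
aaVhVh => aahShVh   [V ::= h S]
aahShVh => aahaVhhVh   [S ::= a V h]
aahaVhhVh => aahaSVhhhVh   [V ::= S V h]
aahaSVhhhVh => aahaaVhVhhhVh   [S ::= a V h]
aahaaVhVhhhVh => aahaahShVhhhVh   [V ::= h S]
aahaahShVhhhVh => aahaahaVhhVhhhVh   [S ::= a V h]
aahaahaVhhVhhhVh => aahaahaahhVhhhVh   [V ::= a]
aahaahaahhVhhhVh => aahaahaahhahhhVh   [V ::= a]
aahaahaahhahhhVh => aahaahaahhahhhah   [V ::= a]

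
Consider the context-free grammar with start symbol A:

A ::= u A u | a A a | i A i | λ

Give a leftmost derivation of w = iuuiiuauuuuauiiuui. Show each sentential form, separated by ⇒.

A⇒iAi⇒iuAui⇒iuuAuui⇒iuuiAiuui⇒iuuiiAiiuui⇒iuuiiuAuiiuui⇒iuuiiuaAauiiuui⇒iuuiiuauAuauiiuui⇒iuuiiuauuAuuauiiuui⇒iuuiiuauuuuauiiuui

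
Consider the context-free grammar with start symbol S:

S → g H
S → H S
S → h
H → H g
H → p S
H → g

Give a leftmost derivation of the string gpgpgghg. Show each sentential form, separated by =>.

S => gH => gpS => gpgH => gpgHg => gpgpSg => gpgpHSg => gpgpHgSg => gpgpggSg => gpgpgghg

S => gH   [S → g H]
gH => gpS   [H → p S]
gpS => gpgH   [S → g H]
gpgH => gpgHg   [H → H g]
gpgHg => gpgpSg   [H → p S]
gpgpSg => gpgpHSg   [S → H S]
gpgpHSg => gpgpHgSg   [H → H g]
gpgpHgSg => gpgpggSg   [H → g]
gpgpggSg => gpgpgghg   [S → h]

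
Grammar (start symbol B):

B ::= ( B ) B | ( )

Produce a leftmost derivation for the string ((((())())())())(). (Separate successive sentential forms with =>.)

B => (B)B   [B ::= ( B ) B]
(B)B => ((B)B)B   [B ::= ( B ) B]
((B)B)B => (((B)B)B)B   [B ::= ( B ) B]
(((B)B)B)B => ((((B)B)B)B)B   [B ::= ( B ) B]
((((B)B)B)B)B => ((((())B)B)B)B   [B ::= ( )]
((((())B)B)B)B => ((((())())B)B)B   [B ::= ( )]
((((())())B)B)B => ((((())())())B)B   [B ::= ( )]
((((())())())B)B => ((((())())())())B   [B ::= ( )]
((((())())())())B => ((((())())())())()   [B ::= ( )]

B=>(B)B=>((B)B)B=>(((B)B)B)B=>((((B)B)B)B)B=>((((())B)B)B)B=>((((())())B)B)B=>((((())())())B)B=>((((())())())())B=>((((())())())())()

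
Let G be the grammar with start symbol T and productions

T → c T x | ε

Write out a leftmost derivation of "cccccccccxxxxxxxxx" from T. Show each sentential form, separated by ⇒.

T ⇒ cTx   [T → c T x]
cTx ⇒ ccTxx   [T → c T x]
ccTxx ⇒ cccTxxx   [T → c T x]
cccTxxx ⇒ ccccTxxxx   [T → c T x]
ccccTxxxx ⇒ cccccTxxxxx   [T → c T x]
cccccTxxxxx ⇒ ccccccTxxxxxx   [T → c T x]
ccccccTxxxxxx ⇒ cccccccTxxxxxxx   [T → c T x]
cccccccTxxxxxxx ⇒ ccccccccTxxxxxxxx   [T → c T x]
ccccccccTxxxxxxxx ⇒ cccccccccTxxxxxxxxx   [T → c T x]
cccccccccTxxxxxxxxx ⇒ cccccccccxxxxxxxxx   [T → ε]

T⇒cTx⇒ccTxx⇒cccTxxx⇒ccccTxxxx⇒cccccTxxxxx⇒ccccccTxxxxxx⇒cccccccTxxxxxxx⇒ccccccccTxxxxxxxx⇒cccccccccTxxxxxxxxx⇒cccccccccxxxxxxxxx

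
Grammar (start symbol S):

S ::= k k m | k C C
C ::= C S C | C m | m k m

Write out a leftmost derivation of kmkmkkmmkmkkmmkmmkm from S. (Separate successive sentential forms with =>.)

S=>kCC=>kCSCC=>kCSCSCC=>kmkmSCSCC=>kmkmkkmCSCC=>kmkmkkmmkmSCC=>kmkmkkmmkmkkmCC=>kmkmkkmmkmkkmmkmC=>kmkmkkmmkmkkmmkmmkm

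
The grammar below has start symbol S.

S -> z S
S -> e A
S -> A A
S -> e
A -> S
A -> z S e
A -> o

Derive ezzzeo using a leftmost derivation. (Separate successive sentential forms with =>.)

S => eA   [S -> e A]
eA => eS   [A -> S]
eS => ezS   [S -> z S]
ezS => ezzS   [S -> z S]
ezzS => ezzAA   [S -> A A]
ezzAA => ezzSA   [A -> S]
ezzSA => ezzzSA   [S -> z S]
ezzzSA => ezzzeA   [S -> e]
ezzzeA => ezzzeo   [A -> o]

S => eA => eS => ezS => ezzS => ezzAA => ezzSA => ezzzSA => ezzzeA => ezzzeo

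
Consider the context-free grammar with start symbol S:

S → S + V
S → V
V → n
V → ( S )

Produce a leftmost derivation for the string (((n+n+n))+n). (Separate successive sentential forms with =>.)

S => V   [S → V]
V => (S)   [V → ( S )]
(S) => (S+V)   [S → S + V]
(S+V) => (V+V)   [S → V]
(V+V) => ((S)+V)   [V → ( S )]
((S)+V) => ((V)+V)   [S → V]
((V)+V) => (((S))+V)   [V → ( S )]
(((S))+V) => (((S+V))+V)   [S → S + V]
(((S+V))+V) => (((S+V+V))+V)   [S → S + V]
(((S+V+V))+V) => (((V+V+V))+V)   [S → V]
(((V+V+V))+V) => (((n+V+V))+V)   [V → n]
(((n+V+V))+V) => (((n+n+V))+V)   [V → n]
(((n+n+V))+V) => (((n+n+n))+V)   [V → n]
(((n+n+n))+V) => (((n+n+n))+n)   [V → n]

S => V => (S) => (S+V) => (V+V) => ((S)+V) => ((V)+V) => (((S))+V) => (((S+V))+V) => (((S+V+V))+V) => (((V+V+V))+V) => (((n+V+V))+V) => (((n+n+V))+V) => (((n+n+n))+V) => (((n+n+n))+n)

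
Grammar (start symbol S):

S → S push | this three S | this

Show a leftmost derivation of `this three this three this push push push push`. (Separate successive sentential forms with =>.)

S => S push => this three S push => this three this three S push => this three this three S push push => this three this three S push push push => this three this three S push push push push => this three this three this push push push push

S => S push   [S → S push]
S push => this three S push   [S → this three S]
this three S push => this three this three S push   [S → this three S]
this three this three S push => this three this three S push push   [S → S push]
this three this three S push push => this three this three S push push push   [S → S push]
this three this three S push push push => this three this three S push push push push   [S → S push]
this three this three S push push push push => this three this three this push push push push   [S → this]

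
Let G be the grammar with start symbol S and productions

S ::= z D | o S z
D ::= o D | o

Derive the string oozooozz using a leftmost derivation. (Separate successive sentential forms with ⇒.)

S ⇒ oSz ⇒ ooSzz ⇒ oozDzz ⇒ oozoDzz ⇒ oozooDzz ⇒ oozooozz

S ⇒ oSz   [S ::= o S z]
oSz ⇒ ooSzz   [S ::= o S z]
ooSzz ⇒ oozDzz   [S ::= z D]
oozDzz ⇒ oozoDzz   [D ::= o D]
oozoDzz ⇒ oozooDzz   [D ::= o D]
oozooDzz ⇒ oozooozz   [D ::= o]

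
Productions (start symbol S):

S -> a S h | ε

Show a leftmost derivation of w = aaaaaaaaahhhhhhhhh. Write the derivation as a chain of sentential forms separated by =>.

S=>aSh=>aaShh=>aaaShhh=>aaaaShhhh=>aaaaaShhhhh=>aaaaaaShhhhhh=>aaaaaaaShhhhhhh=>aaaaaaaaShhhhhhhh=>aaaaaaaaaShhhhhhhhh=>aaaaaaaaahhhhhhhhh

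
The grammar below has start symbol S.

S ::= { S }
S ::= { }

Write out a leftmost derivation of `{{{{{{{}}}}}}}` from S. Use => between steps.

S => {S}   [S ::= { S }]
{S} => {{S}}   [S ::= { S }]
{{S}} => {{{S}}}   [S ::= { S }]
{{{S}}} => {{{{S}}}}   [S ::= { S }]
{{{{S}}}} => {{{{{S}}}}}   [S ::= { S }]
{{{{{S}}}}} => {{{{{{S}}}}}}   [S ::= { S }]
{{{{{{S}}}}}} => {{{{{{{}}}}}}}   [S ::= { }]

S=>{S}=>{{S}}=>{{{S}}}=>{{{{S}}}}=>{{{{{S}}}}}=>{{{{{{S}}}}}}=>{{{{{{{}}}}}}}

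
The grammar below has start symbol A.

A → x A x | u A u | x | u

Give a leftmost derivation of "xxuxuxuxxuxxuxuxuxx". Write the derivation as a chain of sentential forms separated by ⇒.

A ⇒ xAx ⇒ xxAxx ⇒ xxuAuxx ⇒ xxuxAxuxx ⇒ xxuxuAuxuxx ⇒ xxuxuxAxuxuxx ⇒ xxuxuxuAuxuxuxx ⇒ xxuxuxuxAxuxuxuxx ⇒ xxuxuxuxxAxxuxuxuxx ⇒ xxuxuxuxxuxxuxuxuxx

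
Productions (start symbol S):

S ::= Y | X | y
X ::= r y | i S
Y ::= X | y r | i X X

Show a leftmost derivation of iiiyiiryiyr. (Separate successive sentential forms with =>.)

S => Y => iXX => iiSX => iiXX => iiiSX => iiiyX => iiiyiS => iiiyiY => iiiyiiXX => iiiyiiryX => iiiyiiryiS => iiiyiiryiY => iiiyiiryiyr

S => Y   [S ::= Y]
Y => iXX   [Y ::= i X X]
iXX => iiSX   [X ::= i S]
iiSX => iiXX   [S ::= X]
iiXX => iiiSX   [X ::= i S]
iiiSX => iiiyX   [S ::= y]
iiiyX => iiiyiS   [X ::= i S]
iiiyiS => iiiyiY   [S ::= Y]
iiiyiY => iiiyiiXX   [Y ::= i X X]
iiiyiiXX => iiiyiiryX   [X ::= r y]
iiiyiiryX => iiiyiiryiS   [X ::= i S]
iiiyiiryiS => iiiyiiryiY   [S ::= Y]
iiiyiiryiY => iiiyiiryiyr   [Y ::= y r]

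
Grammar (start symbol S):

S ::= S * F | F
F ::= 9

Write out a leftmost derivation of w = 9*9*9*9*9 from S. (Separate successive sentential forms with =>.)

S => S*F => S*F*F => S*F*F*F => S*F*F*F*F => F*F*F*F*F => 9*F*F*F*F => 9*9*F*F*F => 9*9*9*F*F => 9*9*9*9*F => 9*9*9*9*9

S => S*F   [S ::= S * F]
S*F => S*F*F   [S ::= S * F]
S*F*F => S*F*F*F   [S ::= S * F]
S*F*F*F => S*F*F*F*F   [S ::= S * F]
S*F*F*F*F => F*F*F*F*F   [S ::= F]
F*F*F*F*F => 9*F*F*F*F   [F ::= 9]
9*F*F*F*F => 9*9*F*F*F   [F ::= 9]
9*9*F*F*F => 9*9*9*F*F   [F ::= 9]
9*9*9*F*F => 9*9*9*9*F   [F ::= 9]
9*9*9*9*F => 9*9*9*9*9   [F ::= 9]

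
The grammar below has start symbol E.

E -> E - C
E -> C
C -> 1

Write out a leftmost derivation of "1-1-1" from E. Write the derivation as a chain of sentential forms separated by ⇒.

E ⇒ E-C   [E -> E - C]
E-C ⇒ E-C-C   [E -> E - C]
E-C-C ⇒ C-C-C   [E -> C]
C-C-C ⇒ 1-C-C   [C -> 1]
1-C-C ⇒ 1-1-C   [C -> 1]
1-1-C ⇒ 1-1-1   [C -> 1]

E⇒E-C⇒E-C-C⇒C-C-C⇒1-C-C⇒1-1-C⇒1-1-1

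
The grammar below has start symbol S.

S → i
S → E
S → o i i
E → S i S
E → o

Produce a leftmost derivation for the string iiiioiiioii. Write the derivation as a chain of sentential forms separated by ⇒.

S ⇒ E ⇒ SiS ⇒ EiS ⇒ SiSiS ⇒ EiSiS ⇒ SiSiSiS ⇒ iiSiSiS ⇒ iiiiSiS ⇒ iiiioiiiS ⇒ iiiioiiioii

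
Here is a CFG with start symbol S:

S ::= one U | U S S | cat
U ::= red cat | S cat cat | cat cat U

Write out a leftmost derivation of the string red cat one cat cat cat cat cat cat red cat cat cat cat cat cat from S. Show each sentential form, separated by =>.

S => U S S => red cat S S => red cat one U S => red cat one cat cat U S => red cat one cat cat cat cat U S => red cat one cat cat cat cat S cat cat S => red cat one cat cat cat cat U S S cat cat S => red cat one cat cat cat cat cat cat U S S cat cat S => red cat one cat cat cat cat cat cat red cat S S cat cat S => red cat one cat cat cat cat cat cat red cat cat S cat cat S => red cat one cat cat cat cat cat cat red cat cat cat cat cat S => red cat one cat cat cat cat cat cat red cat cat cat cat cat cat

S => U S S   [S ::= U S S]
U S S => red cat S S   [U ::= red cat]
red cat S S => red cat one U S   [S ::= one U]
red cat one U S => red cat one cat cat U S   [U ::= cat cat U]
red cat one cat cat U S => red cat one cat cat cat cat U S   [U ::= cat cat U]
red cat one cat cat cat cat U S => red cat one cat cat cat cat S cat cat S   [U ::= S cat cat]
red cat one cat cat cat cat S cat cat S => red cat one cat cat cat cat U S S cat cat S   [S ::= U S S]
red cat one cat cat cat cat U S S cat cat S => red cat one cat cat cat cat cat cat U S S cat cat S   [U ::= cat cat U]
red cat one cat cat cat cat cat cat U S S cat cat S => red cat one cat cat cat cat cat cat red cat S S cat cat S   [U ::= red cat]
red cat one cat cat cat cat cat cat red cat S S cat cat S => red cat one cat cat cat cat cat cat red cat cat S cat cat S   [S ::= cat]
red cat one cat cat cat cat cat cat red cat cat S cat cat S => red cat one cat cat cat cat cat cat red cat cat cat cat cat S   [S ::= cat]
red cat one cat cat cat cat cat cat red cat cat cat cat cat S => red cat one cat cat cat cat cat cat red cat cat cat cat cat cat   [S ::= cat]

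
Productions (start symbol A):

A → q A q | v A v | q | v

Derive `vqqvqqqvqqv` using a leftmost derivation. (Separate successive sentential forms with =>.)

A => vAv => vqAqv => vqqAqqv => vqqvAvqqv => vqqvqAqvqqv => vqqvqqqvqqv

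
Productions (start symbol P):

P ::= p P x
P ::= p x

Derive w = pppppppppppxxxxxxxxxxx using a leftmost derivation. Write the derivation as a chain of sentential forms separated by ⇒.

P ⇒ pPx ⇒ ppPxx ⇒ pppPxxx ⇒ ppppPxxxx ⇒ pppppPxxxxx ⇒ ppppppPxxxxxx ⇒ pppppppPxxxxxxx ⇒ ppppppppPxxxxxxxx ⇒ pppppppppPxxxxxxxxx ⇒ ppppppppppPxxxxxxxxxx ⇒ pppppppppppxxxxxxxxxxx

P ⇒ pPx   [P ::= p P x]
pPx ⇒ ppPxx   [P ::= p P x]
ppPxx ⇒ pppPxxx   [P ::= p P x]
pppPxxx ⇒ ppppPxxxx   [P ::= p P x]
ppppPxxxx ⇒ pppppPxxxxx   [P ::= p P x]
pppppPxxxxx ⇒ ppppppPxxxxxx   [P ::= p P x]
ppppppPxxxxxx ⇒ pppppppPxxxxxxx   [P ::= p P x]
pppppppPxxxxxxx ⇒ ppppppppPxxxxxxxx   [P ::= p P x]
ppppppppPxxxxxxxx ⇒ pppppppppPxxxxxxxxx   [P ::= p P x]
pppppppppPxxxxxxxxx ⇒ ppppppppppPxxxxxxxxxx   [P ::= p P x]
ppppppppppPxxxxxxxxxx ⇒ pppppppppppxxxxxxxxxxx   [P ::= p x]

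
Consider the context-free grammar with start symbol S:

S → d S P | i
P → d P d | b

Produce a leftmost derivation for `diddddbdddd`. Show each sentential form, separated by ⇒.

S ⇒ dSP ⇒ diP ⇒ didPd ⇒ diddPdd ⇒ didddPddd ⇒ diddddPdddd ⇒ diddddbdddd

S ⇒ dSP   [S → d S P]
dSP ⇒ diP   [S → i]
diP ⇒ didPd   [P → d P d]
didPd ⇒ diddPdd   [P → d P d]
diddPdd ⇒ didddPddd   [P → d P d]
didddPddd ⇒ diddddPdddd   [P → d P d]
diddddPdddd ⇒ diddddbdddd   [P → b]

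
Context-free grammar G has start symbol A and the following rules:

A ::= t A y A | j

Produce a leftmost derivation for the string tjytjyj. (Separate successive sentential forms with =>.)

A => tAyA   [A ::= t A y A]
tAyA => tjyA   [A ::= j]
tjyA => tjytAyA   [A ::= t A y A]
tjytAyA => tjytjyA   [A ::= j]
tjytjyA => tjytjyj   [A ::= j]

A=>tAyA=>tjyA=>tjytAyA=>tjytjyA=>tjytjyj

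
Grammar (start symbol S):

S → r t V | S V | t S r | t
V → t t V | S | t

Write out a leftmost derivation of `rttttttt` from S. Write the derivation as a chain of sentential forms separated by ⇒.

S⇒SV⇒rtVV⇒rtttVV⇒rtttttVV⇒rttttttV⇒rttttttt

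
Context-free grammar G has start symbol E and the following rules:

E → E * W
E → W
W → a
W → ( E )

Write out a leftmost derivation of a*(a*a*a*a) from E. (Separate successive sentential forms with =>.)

E=>E*W=>W*W=>a*W=>a*(E)=>a*(E*W)=>a*(E*W*W)=>a*(E*W*W*W)=>a*(W*W*W*W)=>a*(a*W*W*W)=>a*(a*a*W*W)=>a*(a*a*a*W)=>a*(a*a*a*a)

E => E*W   [E → E * W]
E*W => W*W   [E → W]
W*W => a*W   [W → a]
a*W => a*(E)   [W → ( E )]
a*(E) => a*(E*W)   [E → E * W]
a*(E*W) => a*(E*W*W)   [E → E * W]
a*(E*W*W) => a*(E*W*W*W)   [E → E * W]
a*(E*W*W*W) => a*(W*W*W*W)   [E → W]
a*(W*W*W*W) => a*(a*W*W*W)   [W → a]
a*(a*W*W*W) => a*(a*a*W*W)   [W → a]
a*(a*a*W*W) => a*(a*a*a*W)   [W → a]
a*(a*a*a*W) => a*(a*a*a*a)   [W → a]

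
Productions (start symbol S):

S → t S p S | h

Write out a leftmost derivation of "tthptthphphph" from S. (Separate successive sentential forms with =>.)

S=>tSpS=>ttSpSpS=>tthpSpS=>tthptSpSpS=>tthpttSpSpSpS=>tthptthpSpSpS=>tthptthphpSpS=>tthptthphphpS=>tthptthphphph

S => tSpS   [S → t S p S]
tSpS => ttSpSpS   [S → t S p S]
ttSpSpS => tthpSpS   [S → h]
tthpSpS => tthptSpSpS   [S → t S p S]
tthptSpSpS => tthpttSpSpSpS   [S → t S p S]
tthpttSpSpSpS => tthptthpSpSpS   [S → h]
tthptthpSpSpS => tthptthphpSpS   [S → h]
tthptthphpSpS => tthptthphphpS   [S → h]
tthptthphphpS => tthptthphphph   [S → h]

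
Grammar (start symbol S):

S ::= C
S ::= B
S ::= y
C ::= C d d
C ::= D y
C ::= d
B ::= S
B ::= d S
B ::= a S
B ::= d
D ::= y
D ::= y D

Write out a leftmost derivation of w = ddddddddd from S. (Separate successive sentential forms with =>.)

S => C   [S ::= C]
C => Cdd   [C ::= C d d]
Cdd => Cdddd   [C ::= C d d]
Cdddd => Cdddddd   [C ::= C d d]
Cdddddd => Cdddddddd   [C ::= C d d]
Cdddddddd => ddddddddd   [C ::= d]

S => C => Cdd => Cdddd => Cdddddd => Cdddddddd => ddddddddd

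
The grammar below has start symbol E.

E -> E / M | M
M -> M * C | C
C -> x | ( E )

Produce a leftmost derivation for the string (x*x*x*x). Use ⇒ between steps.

E⇒M⇒C⇒(E)⇒(M)⇒(M*C)⇒(M*C*C)⇒(M*C*C*C)⇒(C*C*C*C)⇒(x*C*C*C)⇒(x*x*C*C)⇒(x*x*x*C)⇒(x*x*x*x)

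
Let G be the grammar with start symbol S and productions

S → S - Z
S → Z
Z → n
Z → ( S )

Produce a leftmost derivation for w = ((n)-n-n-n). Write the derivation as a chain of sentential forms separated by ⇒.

S ⇒ Z ⇒ (S) ⇒ (S-Z) ⇒ (S-Z-Z) ⇒ (S-Z-Z-Z) ⇒ (Z-Z-Z-Z) ⇒ ((S)-Z-Z-Z) ⇒ ((Z)-Z-Z-Z) ⇒ ((n)-Z-Z-Z) ⇒ ((n)-n-Z-Z) ⇒ ((n)-n-n-Z) ⇒ ((n)-n-n-n)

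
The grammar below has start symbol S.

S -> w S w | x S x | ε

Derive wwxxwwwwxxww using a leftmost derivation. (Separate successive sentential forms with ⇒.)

S⇒wSw⇒wwSww⇒wwxSxww⇒wwxxSxxww⇒wwxxwSwxxww⇒wwxxwwSwwxxww⇒wwxxwwwwxxww

S ⇒ wSw   [S -> w S w]
wSw ⇒ wwSww   [S -> w S w]
wwSww ⇒ wwxSxww   [S -> x S x]
wwxSxww ⇒ wwxxSxxww   [S -> x S x]
wwxxSxxww ⇒ wwxxwSwxxww   [S -> w S w]
wwxxwSwxxww ⇒ wwxxwwSwwxxww   [S -> w S w]
wwxxwwSwwxxww ⇒ wwxxwwwwxxww   [S -> ε]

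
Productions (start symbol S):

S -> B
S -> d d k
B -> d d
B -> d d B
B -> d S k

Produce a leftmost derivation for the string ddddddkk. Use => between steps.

S => B => ddB => dddSk => dddBk => ddddSkk => ddddBkk => ddddddkk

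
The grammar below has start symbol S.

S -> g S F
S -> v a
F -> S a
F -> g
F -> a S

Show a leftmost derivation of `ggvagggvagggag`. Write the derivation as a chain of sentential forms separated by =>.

S => gSF   [S -> g S F]
gSF => ggSFF   [S -> g S F]
ggSFF => ggvaFF   [S -> v a]
ggvaFF => ggvaSaF   [F -> S a]
ggvaSaF => ggvagSFaF   [S -> g S F]
ggvagSFaF => ggvaggSFFaF   [S -> g S F]
ggvaggSFFaF => ggvagggSFFFaF   [S -> g S F]
ggvagggSFFFaF => ggvagggvaFFFaF   [S -> v a]
ggvagggvaFFFaF => ggvagggvagFFaF   [F -> g]
ggvagggvagFFaF => ggvagggvaggFaF   [F -> g]
ggvagggvaggFaF => ggvagggvagggaF   [F -> g]
ggvagggvagggaF => ggvagggvagggag   [F -> g]

S => gSF => ggSFF => ggvaFF => ggvaSaF => ggvagSFaF => ggvaggSFFaF => ggvagggSFFFaF => ggvagggvaFFFaF => ggvagggvagFFaF => ggvagggvaggFaF => ggvagggvagggaF => ggvagggvagggag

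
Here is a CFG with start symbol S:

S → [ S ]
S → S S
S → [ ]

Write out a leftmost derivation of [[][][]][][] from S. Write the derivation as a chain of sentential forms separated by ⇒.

S⇒SS⇒SSS⇒[S]SS⇒[SS]SS⇒[SSS]SS⇒[[]SS]SS⇒[[][]S]SS⇒[[][][]]SS⇒[[][][]][]S⇒[[][][]][][]

S ⇒ SS   [S → S S]
SS ⇒ SSS   [S → S S]
SSS ⇒ [S]SS   [S → [ S ]]
[S]SS ⇒ [SS]SS   [S → S S]
[SS]SS ⇒ [SSS]SS   [S → S S]
[SSS]SS ⇒ [[]SS]SS   [S → [ ]]
[[]SS]SS ⇒ [[][]S]SS   [S → [ ]]
[[][]S]SS ⇒ [[][][]]SS   [S → [ ]]
[[][][]]SS ⇒ [[][][]][]S   [S → [ ]]
[[][][]][]S ⇒ [[][][]][][]   [S → [ ]]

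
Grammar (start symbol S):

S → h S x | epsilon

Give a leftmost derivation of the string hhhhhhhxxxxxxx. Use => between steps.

S => hSx => hhSxx => hhhSxxx => hhhhSxxxx => hhhhhSxxxxx => hhhhhhSxxxxxx => hhhhhhhSxxxxxxx => hhhhhhhxxxxxxx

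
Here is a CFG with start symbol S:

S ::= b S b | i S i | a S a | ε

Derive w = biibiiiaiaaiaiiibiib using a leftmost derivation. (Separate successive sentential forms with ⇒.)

S ⇒ bSb   [S ::= b S b]
bSb ⇒ biSib   [S ::= i S i]
biSib ⇒ biiSiib   [S ::= i S i]
biiSiib ⇒ biibSbiib   [S ::= b S b]
biibSbiib ⇒ biibiSibiib   [S ::= i S i]
biibiSibiib ⇒ biibiiSiibiib   [S ::= i S i]
biibiiSiibiib ⇒ biibiiiSiiibiib   [S ::= i S i]
biibiiiSiiibiib ⇒ biibiiiaSaiiibiib   [S ::= a S a]
biibiiiaSaiiibiib ⇒ biibiiiaiSiaiiibiib   [S ::= i S i]
biibiiiaiSiaiiibiib ⇒ biibiiiaiaSaiaiiibiib   [S ::= a S a]
biibiiiaiaSaiaiiibiib ⇒ biibiiiaiaaiaiiibiib   [S ::= ε]

S⇒bSb⇒biSib⇒biiSiib⇒biibSbiib⇒biibiSibiib⇒biibiiSiibiib⇒biibiiiSiiibiib⇒biibiiiaSaiiibiib⇒biibiiiaiSiaiiibiib⇒biibiiiaiaSaiaiiibiib⇒biibiiiaiaaiaiiibiib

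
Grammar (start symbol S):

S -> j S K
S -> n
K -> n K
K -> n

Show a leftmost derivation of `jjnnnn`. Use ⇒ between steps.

S ⇒ jSK ⇒ jjSKK ⇒ jjnKK ⇒ jjnnKK ⇒ jjnnnK ⇒ jjnnnn

S ⇒ jSK   [S -> j S K]
jSK ⇒ jjSKK   [S -> j S K]
jjSKK ⇒ jjnKK   [S -> n]
jjnKK ⇒ jjnnKK   [K -> n K]
jjnnKK ⇒ jjnnnK   [K -> n]
jjnnnK ⇒ jjnnnn   [K -> n]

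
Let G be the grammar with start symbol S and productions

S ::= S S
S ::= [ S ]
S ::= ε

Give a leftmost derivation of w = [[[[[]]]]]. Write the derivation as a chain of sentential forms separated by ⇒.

S⇒[S]⇒[SS]⇒[[S]S]⇒[[[S]]S]⇒[[[[S]]]S]⇒[[[[SS]]]S]⇒[[[[SSS]]]S]⇒[[[[[S]SS]]]S]⇒[[[[[]SS]]]S]⇒[[[[[]S]]]S]⇒[[[[[]]]]S]⇒[[[[[]]]]]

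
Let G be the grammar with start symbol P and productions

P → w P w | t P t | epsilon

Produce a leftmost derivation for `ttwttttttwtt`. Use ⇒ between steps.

P⇒tPt⇒ttPtt⇒ttwPwtt⇒ttwtPtwtt⇒ttwttPttwtt⇒ttwtttPtttwtt⇒ttwttttttwtt

P ⇒ tPt   [P → t P t]
tPt ⇒ ttPtt   [P → t P t]
ttPtt ⇒ ttwPwtt   [P → w P w]
ttwPwtt ⇒ ttwtPtwtt   [P → t P t]
ttwtPtwtt ⇒ ttwttPttwtt   [P → t P t]
ttwttPttwtt ⇒ ttwtttPtttwtt   [P → t P t]
ttwtttPtttwtt ⇒ ttwttttttwtt   [P → epsilon]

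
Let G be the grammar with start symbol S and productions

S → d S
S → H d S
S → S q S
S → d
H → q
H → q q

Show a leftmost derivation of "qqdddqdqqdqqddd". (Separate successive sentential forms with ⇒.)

S ⇒ HdS ⇒ qqdS ⇒ qqdSqS ⇒ qqddSqS ⇒ qqdddqS ⇒ qqdddqdS ⇒ qqdddqdHdS ⇒ qqdddqdqqdS ⇒ qqdddqdqqdHdS ⇒ qqdddqdqqdqqdS ⇒ qqdddqdqqdqqddS ⇒ qqdddqdqqdqqddd

S ⇒ HdS   [S → H d S]
HdS ⇒ qqdS   [H → q q]
qqdS ⇒ qqdSqS   [S → S q S]
qqdSqS ⇒ qqddSqS   [S → d S]
qqddSqS ⇒ qqdddqS   [S → d]
qqdddqS ⇒ qqdddqdS   [S → d S]
qqdddqdS ⇒ qqdddqdHdS   [S → H d S]
qqdddqdHdS ⇒ qqdddqdqqdS   [H → q q]
qqdddqdqqdS ⇒ qqdddqdqqdHdS   [S → H d S]
qqdddqdqqdHdS ⇒ qqdddqdqqdqqdS   [H → q q]
qqdddqdqqdqqdS ⇒ qqdddqdqqdqqddS   [S → d S]
qqdddqdqqdqqddS ⇒ qqdddqdqqdqqddd   [S → d]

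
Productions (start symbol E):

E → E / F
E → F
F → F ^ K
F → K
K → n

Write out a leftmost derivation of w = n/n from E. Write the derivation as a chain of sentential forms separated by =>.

E=>E/F=>F/F=>K/F=>n/F=>n/K=>n/n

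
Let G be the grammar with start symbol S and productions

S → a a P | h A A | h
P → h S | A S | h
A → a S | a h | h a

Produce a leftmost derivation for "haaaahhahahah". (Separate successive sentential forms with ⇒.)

S⇒hAA⇒haSA⇒haaaPA⇒haaaASA⇒haaaahSA⇒haaaahhAAA⇒haaaahhahAA⇒haaaahhahahA⇒haaaahhahahah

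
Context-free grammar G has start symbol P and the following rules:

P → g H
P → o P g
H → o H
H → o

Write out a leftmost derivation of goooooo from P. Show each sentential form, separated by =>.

P=>gH=>goH=>gooH=>goooH=>gooooH=>goooooH=>goooooo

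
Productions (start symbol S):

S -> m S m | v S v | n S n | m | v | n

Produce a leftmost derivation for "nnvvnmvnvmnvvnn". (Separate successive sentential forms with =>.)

S => nSn => nnSnn => nnvSvnn => nnvvSvvnn => nnvvnSnvvnn => nnvvnmSmnvvnn => nnvvnmvSvmnvvnn => nnvvnmvnvmnvvnn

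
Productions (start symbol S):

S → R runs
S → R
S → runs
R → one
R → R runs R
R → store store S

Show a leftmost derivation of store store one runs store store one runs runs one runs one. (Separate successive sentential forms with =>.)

S => R   [S → R]
R => R runs R   [R → R runs R]
R runs R => store store S runs R   [R → store store S]
store store S runs R => store store R runs R   [S → R]
store store R runs R => store store one runs R   [R → one]
store store one runs R => store store one runs R runs R   [R → R runs R]
store store one runs R runs R => store store one runs R runs R runs R   [R → R runs R]
store store one runs R runs R runs R => store store one runs store store S runs R runs R   [R → store store S]
store store one runs store store S runs R runs R => store store one runs store store R runs runs R runs R   [S → R runs]
store store one runs store store R runs runs R runs R => store store one runs store store one runs runs R runs R   [R → one]
store store one runs store store one runs runs R runs R => store store one runs store store one runs runs one runs R   [R → one]
store store one runs store store one runs runs one runs R => store store one runs store store one runs runs one runs one   [R → one]

S => R => R runs R => store store S runs R => store store R runs R => store store one runs R => store store one runs R runs R => store store one runs R runs R runs R => store store one runs store store S runs R runs R => store store one runs store store R runs runs R runs R => store store one runs store store one runs runs R runs R => store store one runs store store one runs runs one runs R => store store one runs store store one runs runs one runs one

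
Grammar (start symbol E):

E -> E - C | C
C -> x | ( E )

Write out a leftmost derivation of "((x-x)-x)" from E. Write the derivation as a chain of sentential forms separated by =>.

E => C => (E) => (E-C) => (C-C) => ((E)-C) => ((E-C)-C) => ((C-C)-C) => ((x-C)-C) => ((x-x)-C) => ((x-x)-x)

E => C   [E -> C]
C => (E)   [C -> ( E )]
(E) => (E-C)   [E -> E - C]
(E-C) => (C-C)   [E -> C]
(C-C) => ((E)-C)   [C -> ( E )]
((E)-C) => ((E-C)-C)   [E -> E - C]
((E-C)-C) => ((C-C)-C)   [E -> C]
((C-C)-C) => ((x-C)-C)   [C -> x]
((x-C)-C) => ((x-x)-C)   [C -> x]
((x-x)-C) => ((x-x)-x)   [C -> x]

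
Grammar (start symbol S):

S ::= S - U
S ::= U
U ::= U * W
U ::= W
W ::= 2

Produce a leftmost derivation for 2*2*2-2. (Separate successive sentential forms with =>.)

S => S-U => U-U => U*W-U => U*W*W-U => W*W*W-U => 2*W*W-U => 2*2*W-U => 2*2*2-U => 2*2*2-W => 2*2*2-2

S => S-U   [S ::= S - U]
S-U => U-U   [S ::= U]
U-U => U*W-U   [U ::= U * W]
U*W-U => U*W*W-U   [U ::= U * W]
U*W*W-U => W*W*W-U   [U ::= W]
W*W*W-U => 2*W*W-U   [W ::= 2]
2*W*W-U => 2*2*W-U   [W ::= 2]
2*2*W-U => 2*2*2-U   [W ::= 2]
2*2*2-U => 2*2*2-W   [U ::= W]
2*2*2-W => 2*2*2-2   [W ::= 2]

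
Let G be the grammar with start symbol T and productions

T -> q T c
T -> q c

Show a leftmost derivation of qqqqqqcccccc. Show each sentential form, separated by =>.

T=>qTc=>qqTcc=>qqqTccc=>qqqqTcccc=>qqqqqTccccc=>qqqqqqcccccc

T => qTc   [T -> q T c]
qTc => qqTcc   [T -> q T c]
qqTcc => qqqTccc   [T -> q T c]
qqqTccc => qqqqTcccc   [T -> q T c]
qqqqTcccc => qqqqqTccccc   [T -> q T c]
qqqqqTccccc => qqqqqqcccccc   [T -> q c]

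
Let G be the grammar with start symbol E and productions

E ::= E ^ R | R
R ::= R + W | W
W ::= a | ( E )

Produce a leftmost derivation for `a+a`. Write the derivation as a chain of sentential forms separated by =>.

E => R   [E ::= R]
R => R+W   [R ::= R + W]
R+W => W+W   [R ::= W]
W+W => a+W   [W ::= a]
a+W => a+a   [W ::= a]

E=>R=>R+W=>W+W=>a+W=>a+a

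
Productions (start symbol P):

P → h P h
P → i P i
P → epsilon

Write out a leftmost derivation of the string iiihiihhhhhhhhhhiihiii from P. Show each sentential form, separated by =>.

P => iPi   [P → i P i]
iPi => iiPii   [P → i P i]
iiPii => iiiPiii   [P → i P i]
iiiPiii => iiihPhiii   [P → h P h]
iiihPhiii => iiihiPihiii   [P → i P i]
iiihiPihiii => iiihiiPiihiii   [P → i P i]
iiihiiPiihiii => iiihiihPhiihiii   [P → h P h]
iiihiihPhiihiii => iiihiihhPhhiihiii   [P → h P h]
iiihiihhPhhiihiii => iiihiihhhPhhhiihiii   [P → h P h]
iiihiihhhPhhhiihiii => iiihiihhhhPhhhhiihiii   [P → h P h]
iiihiihhhhPhhhhiihiii => iiihiihhhhhPhhhhhiihiii   [P → h P h]
iiihiihhhhhPhhhhhiihiii => iiihiihhhhhhhhhhiihiii   [P → epsilon]

P => iPi => iiPii => iiiPiii => iiihPhiii => iiihiPihiii => iiihiiPiihiii => iiihiihPhiihiii => iiihiihhPhhiihiii => iiihiihhhPhhhiihiii => iiihiihhhhPhhhhiihiii => iiihiihhhhhPhhhhhiihiii => iiihiihhhhhhhhhhiihiii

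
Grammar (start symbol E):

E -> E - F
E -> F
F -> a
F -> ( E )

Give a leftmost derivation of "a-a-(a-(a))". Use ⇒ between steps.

E ⇒ E-F   [E -> E - F]
E-F ⇒ E-F-F   [E -> E - F]
E-F-F ⇒ F-F-F   [E -> F]
F-F-F ⇒ a-F-F   [F -> a]
a-F-F ⇒ a-a-F   [F -> a]
a-a-F ⇒ a-a-(E)   [F -> ( E )]
a-a-(E) ⇒ a-a-(E-F)   [E -> E - F]
a-a-(E-F) ⇒ a-a-(F-F)   [E -> F]
a-a-(F-F) ⇒ a-a-(a-F)   [F -> a]
a-a-(a-F) ⇒ a-a-(a-(E))   [F -> ( E )]
a-a-(a-(E)) ⇒ a-a-(a-(F))   [E -> F]
a-a-(a-(F)) ⇒ a-a-(a-(a))   [F -> a]

E ⇒ E-F ⇒ E-F-F ⇒ F-F-F ⇒ a-F-F ⇒ a-a-F ⇒ a-a-(E) ⇒ a-a-(E-F) ⇒ a-a-(F-F) ⇒ a-a-(a-F) ⇒ a-a-(a-(E)) ⇒ a-a-(a-(F)) ⇒ a-a-(a-(a))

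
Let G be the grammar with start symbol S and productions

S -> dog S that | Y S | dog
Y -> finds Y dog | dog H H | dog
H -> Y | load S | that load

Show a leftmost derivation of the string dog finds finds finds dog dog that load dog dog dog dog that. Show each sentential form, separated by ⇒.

S ⇒ dog S that ⇒ dog Y S that ⇒ dog finds Y dog S that ⇒ dog finds finds Y dog dog S that ⇒ dog finds finds finds Y dog dog dog S that ⇒ dog finds finds finds dog H H dog dog dog S that ⇒ dog finds finds finds dog Y H dog dog dog S that ⇒ dog finds finds finds dog dog H dog dog dog S that ⇒ dog finds finds finds dog dog that load dog dog dog S that ⇒ dog finds finds finds dog dog that load dog dog dog dog that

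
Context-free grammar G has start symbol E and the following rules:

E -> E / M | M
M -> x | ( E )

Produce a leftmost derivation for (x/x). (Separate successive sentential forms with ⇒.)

E⇒M⇒(E)⇒(E/M)⇒(M/M)⇒(x/M)⇒(x/x)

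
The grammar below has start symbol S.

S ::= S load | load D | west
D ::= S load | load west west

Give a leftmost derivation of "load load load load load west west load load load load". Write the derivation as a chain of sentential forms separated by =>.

S => S load   [S ::= S load]
S load => load D load   [S ::= load D]
load D load => load S load load   [D ::= S load]
load S load load => load load D load load   [S ::= load D]
load load D load load => load load S load load load   [D ::= S load]
load load S load load load => load load load D load load load   [S ::= load D]
load load load D load load load => load load load S load load load load   [D ::= S load]
load load load S load load load load => load load load load D load load load load   [S ::= load D]
load load load load D load load load load => load load load load load west west load load load load   [D ::= load west west]

S => S load => load D load => load S load load => load load D load load => load load S load load load => load load load D load load load => load load load S load load load load => load load load load D load load load load => load load load load load west west load load load load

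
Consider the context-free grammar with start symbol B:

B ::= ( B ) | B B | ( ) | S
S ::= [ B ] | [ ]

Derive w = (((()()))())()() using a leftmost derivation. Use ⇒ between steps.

B⇒BB⇒BBB⇒(B)BB⇒(BB)BB⇒((B)B)BB⇒(((B))B)BB⇒(((BB))B)BB⇒(((()B))B)BB⇒(((()()))B)BB⇒(((()()))())BB⇒(((()()))())()B⇒(((()()))())()()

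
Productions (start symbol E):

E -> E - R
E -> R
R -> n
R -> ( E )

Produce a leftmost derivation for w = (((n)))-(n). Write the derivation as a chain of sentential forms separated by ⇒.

E ⇒ E-R ⇒ R-R ⇒ (E)-R ⇒ (R)-R ⇒ ((E))-R ⇒ ((R))-R ⇒ (((E)))-R ⇒ (((R)))-R ⇒ (((n)))-R ⇒ (((n)))-(E) ⇒ (((n)))-(R) ⇒ (((n)))-(n)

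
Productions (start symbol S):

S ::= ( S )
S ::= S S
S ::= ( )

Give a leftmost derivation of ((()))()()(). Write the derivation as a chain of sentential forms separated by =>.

S => SS   [S ::= S S]
SS => (S)S   [S ::= ( S )]
(S)S => ((S))S   [S ::= ( S )]
((S))S => ((()))S   [S ::= ( )]
((()))S => ((()))SS   [S ::= S S]
((()))SS => ((()))SSS   [S ::= S S]
((()))SSS => ((()))()SS   [S ::= ( )]
((()))()SS => ((()))()()S   [S ::= ( )]
((()))()()S => ((()))()()()   [S ::= ( )]

S=>SS=>(S)S=>((S))S=>((()))S=>((()))SS=>((()))SSS=>((()))()SS=>((()))()()S=>((()))()()()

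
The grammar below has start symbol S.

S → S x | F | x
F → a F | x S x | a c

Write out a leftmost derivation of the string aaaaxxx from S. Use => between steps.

S=>F=>aF=>aaF=>aaaF=>aaaaF=>aaaaxSx=>aaaaxxx

S => F   [S → F]
F => aF   [F → a F]
aF => aaF   [F → a F]
aaF => aaaF   [F → a F]
aaaF => aaaaF   [F → a F]
aaaaF => aaaaxSx   [F → x S x]
aaaaxSx => aaaaxxx   [S → x]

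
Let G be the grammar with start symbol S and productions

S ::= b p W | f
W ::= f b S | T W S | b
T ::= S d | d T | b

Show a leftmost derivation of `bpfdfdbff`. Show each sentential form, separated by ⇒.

S ⇒ bpW ⇒ bpTWS ⇒ bpSdWS ⇒ bpfdWS ⇒ bpfdTWSS ⇒ bpfdSdWSS ⇒ bpfdfdWSS ⇒ bpfdfdbSS ⇒ bpfdfdbfS ⇒ bpfdfdbff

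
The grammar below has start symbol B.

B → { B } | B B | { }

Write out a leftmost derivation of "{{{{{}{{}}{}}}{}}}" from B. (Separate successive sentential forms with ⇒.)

B⇒{B}⇒{{B}}⇒{{BB}}⇒{{{B}B}}⇒{{{{B}}B}}⇒{{{{BB}}B}}⇒{{{{BBB}}B}}⇒{{{{{}BB}}B}}⇒{{{{{}{B}B}}B}}⇒{{{{{}{{}}B}}B}}⇒{{{{{}{{}}{}}}B}}⇒{{{{{}{{}}{}}}{}}}

B ⇒ {B}   [B → { B }]
{B} ⇒ {{B}}   [B → { B }]
{{B}} ⇒ {{BB}}   [B → B B]
{{BB}} ⇒ {{{B}B}}   [B → { B }]
{{{B}B}} ⇒ {{{{B}}B}}   [B → { B }]
{{{{B}}B}} ⇒ {{{{BB}}B}}   [B → B B]
{{{{BB}}B}} ⇒ {{{{BBB}}B}}   [B → B B]
{{{{BBB}}B}} ⇒ {{{{{}BB}}B}}   [B → { }]
{{{{{}BB}}B}} ⇒ {{{{{}{B}B}}B}}   [B → { B }]
{{{{{}{B}B}}B}} ⇒ {{{{{}{{}}B}}B}}   [B → { }]
{{{{{}{{}}B}}B}} ⇒ {{{{{}{{}}{}}}B}}   [B → { }]
{{{{{}{{}}{}}}B}} ⇒ {{{{{}{{}}{}}}{}}}   [B → { }]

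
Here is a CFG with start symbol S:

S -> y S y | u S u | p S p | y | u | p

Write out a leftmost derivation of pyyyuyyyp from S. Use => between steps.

S => pSp => pySyp => pyySyyp => pyyySyyyp => pyyyuyyyp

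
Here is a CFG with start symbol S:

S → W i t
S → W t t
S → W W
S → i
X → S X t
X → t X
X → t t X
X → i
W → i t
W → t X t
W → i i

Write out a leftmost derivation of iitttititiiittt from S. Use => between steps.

S => WW   [S → W W]
WW => iiW   [W → i i]
iiW => iitXt   [W → t X t]
iitXt => iitttXt   [X → t t X]
iitttXt => iitttSXtt   [X → S X t]
iitttSXtt => iitttiXtt   [S → i]
iitttiXtt => iitttiSXttt   [X → S X t]
iitttiSXttt => iitttiWWXttt   [S → W W]
iitttiWWXttt => iitttitXtWXttt   [W → t X t]
iitttitXtWXttt => iitttititWXttt   [X → i]
iitttititWXttt => iitttititiiXttt   [W → i i]
iitttititiiXttt => iitttititiiittt   [X → i]

S => WW => iiW => iitXt => iitttXt => iitttSXtt => iitttiXtt => iitttiSXttt => iitttiWWXttt => iitttitXtWXttt => iitttititWXttt => iitttititiiXttt => iitttititiiittt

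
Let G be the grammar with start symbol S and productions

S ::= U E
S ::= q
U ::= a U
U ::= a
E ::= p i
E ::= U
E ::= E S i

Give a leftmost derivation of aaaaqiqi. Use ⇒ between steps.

S ⇒ UE ⇒ aE ⇒ aESi ⇒ aESiSi ⇒ aUSiSi ⇒ aaUSiSi ⇒ aaaUSiSi ⇒ aaaaSiSi ⇒ aaaaqiSi ⇒ aaaaqiqi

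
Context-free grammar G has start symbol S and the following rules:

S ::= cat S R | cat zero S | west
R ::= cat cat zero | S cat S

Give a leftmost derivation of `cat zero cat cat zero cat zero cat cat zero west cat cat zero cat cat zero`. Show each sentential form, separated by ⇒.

S ⇒ cat zero S ⇒ cat zero cat S R ⇒ cat zero cat cat zero S R ⇒ cat zero cat cat zero cat zero S R ⇒ cat zero cat cat zero cat zero cat S R R ⇒ cat zero cat cat zero cat zero cat cat zero S R R ⇒ cat zero cat cat zero cat zero cat cat zero west R R ⇒ cat zero cat cat zero cat zero cat cat zero west cat cat zero R ⇒ cat zero cat cat zero cat zero cat cat zero west cat cat zero cat cat zero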